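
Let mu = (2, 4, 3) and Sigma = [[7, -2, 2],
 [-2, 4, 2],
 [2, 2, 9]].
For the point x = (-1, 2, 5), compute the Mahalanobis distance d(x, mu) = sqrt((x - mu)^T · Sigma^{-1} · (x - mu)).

Step 1 — centre the observation: (x - mu) = (-3, -2, 2).

Step 2 — invert Sigma (cofactor / det for 3×3, or solve directly):
  Sigma^{-1} = [[0.2051, 0.141, -0.0769],
 [0.141, 0.3782, -0.1154],
 [-0.0769, -0.1154, 0.1538]].

Step 3 — form the quadratic (x - mu)^T · Sigma^{-1} · (x - mu):
  Sigma^{-1} · (x - mu) = (-1.0513, -1.4103, 0.7692).
  (x - mu)^T · [Sigma^{-1} · (x - mu)] = (-3)·(-1.0513) + (-2)·(-1.4103) + (2)·(0.7692) = 7.5128.

Step 4 — take square root: d = √(7.5128) ≈ 2.741.

d(x, mu) = √(7.5128) ≈ 2.741


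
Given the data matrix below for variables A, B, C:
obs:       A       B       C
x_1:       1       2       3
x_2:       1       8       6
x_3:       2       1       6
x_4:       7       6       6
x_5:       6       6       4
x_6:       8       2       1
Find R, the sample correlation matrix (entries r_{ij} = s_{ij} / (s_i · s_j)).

Step 1 — column means:
  mean(A) = (1 + 1 + 2 + 7 + 6 + 8) / 6 = 25/6 = 4.1667
  mean(B) = (2 + 8 + 1 + 6 + 6 + 2) / 6 = 25/6 = 4.1667
  mean(C) = (3 + 6 + 6 + 6 + 4 + 1) / 6 = 26/6 = 4.3333

Step 2 — sample variances and covariances s[i,j] = (1/(n-1)) · Σ_k (x_{k,i} - mean_i) · (x_{k,j} - mean_j), with n-1 = 5:
  s[A,A] = ((-3.1667)·(-3.1667) + (-3.1667)·(-3.1667) + (-2.1667)·(-2.1667) + (2.8333)·(2.8333) + (1.8333)·(1.8333) + (3.8333)·(3.8333)) / 5 = 50.8333/5 = 10.1667
  s[A,B] = ((-3.1667)·(-2.1667) + (-3.1667)·(3.8333) + (-2.1667)·(-3.1667) + (2.8333)·(1.8333) + (1.8333)·(1.8333) + (3.8333)·(-2.1667)) / 5 = 1.8333/5 = 0.3667
  s[A,C] = ((-3.1667)·(-1.3333) + (-3.1667)·(1.6667) + (-2.1667)·(1.6667) + (2.8333)·(1.6667) + (1.8333)·(-0.3333) + (3.8333)·(-3.3333)) / 5 = -13.3333/5 = -2.6667
  s[B,B] = ((-2.1667)·(-2.1667) + (3.8333)·(3.8333) + (-3.1667)·(-3.1667) + (1.8333)·(1.8333) + (1.8333)·(1.8333) + (-2.1667)·(-2.1667)) / 5 = 40.8333/5 = 8.1667
  s[B,C] = ((-2.1667)·(-1.3333) + (3.8333)·(1.6667) + (-3.1667)·(1.6667) + (1.8333)·(1.6667) + (1.8333)·(-0.3333) + (-2.1667)·(-3.3333)) / 5 = 13.6667/5 = 2.7333
  s[C,C] = ((-1.3333)·(-1.3333) + (1.6667)·(1.6667) + (1.6667)·(1.6667) + (1.6667)·(1.6667) + (-0.3333)·(-0.3333) + (-3.3333)·(-3.3333)) / 5 = 21.3333/5 = 4.2667
  Sample standard deviations s_i = √(s[i,i]):
  s(A) = √(10.1667) = 3.1885
  s(B) = √(8.1667) = 2.8577
  s(C) = √(4.2667) = 2.0656

Step 3 — r_{ij} = s_{ij} / (s_i · s_j):
  r[A,A] = 1 (diagonal).
  r[A,B] = 0.3667 / (3.1885 · 2.8577) = 0.3667 / 9.112 = 0.0402
  r[A,C] = -2.6667 / (3.1885 · 2.0656) = -2.6667 / 6.5862 = -0.4049
  r[B,B] = 1 (diagonal).
  r[B,C] = 2.7333 / (2.8577 · 2.0656) = 2.7333 / 5.9029 = 0.463
  r[C,C] = 1 (diagonal).

R is symmetric with unit diagonal. Assembling:

R = [[1, 0.0402, -0.4049],
 [0.0402, 1, 0.463],
 [-0.4049, 0.463, 1]]


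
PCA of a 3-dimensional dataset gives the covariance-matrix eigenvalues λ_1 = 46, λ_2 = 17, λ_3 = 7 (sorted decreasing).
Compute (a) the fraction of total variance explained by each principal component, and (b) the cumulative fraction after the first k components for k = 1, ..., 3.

Step 1 — total variance = trace(Sigma) = Σ λ_i = 46 + 17 + 7 = 70.

Step 2 — fraction explained by component i = λ_i / Σ λ:
  PC1: 46/70 = 0.6571
  PC2: 17/70 = 0.2429
  PC3: 7/70 = 0.1

Step 3 — cumulative fraction after k components = (λ_1 + ... + λ_k) / Σ λ:
  k = 1: 46/70 = 0.6571
  k = 2: (46 + 17)/70 = 63/70 = 0.9
  k = 3: (46 + 17 + 7)/70 = 70/70 = 1

Summary (fraction, with percent):

explained: PC1 0.6571 (65.71%), PC2 0.2429 (24.29%), PC3 0.1 (10%);  cumulative: 0.6571, 0.9, 1


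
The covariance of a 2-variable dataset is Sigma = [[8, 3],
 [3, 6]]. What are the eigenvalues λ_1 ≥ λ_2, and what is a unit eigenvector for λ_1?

Step 1 — characteristic polynomial of 2×2 Sigma:
  det(Sigma - λI) = λ² - trace · λ + det = 0.
  trace = 8 + 6 = 14, det = 8·6 - (3)² = 39.
Step 2 — discriminant:
  Δ = trace² - 4·det = 196 - 156 = 40.
Step 3 — eigenvalues:
  λ = (trace ± √Δ)/2 = (14 ± 6.3246)/2,
  λ_1 = 10.1623,  λ_2 = 3.8377.

Step 4 — unit eigenvector for λ_1: solve (Sigma - λ_1 I)v = 0. First row:
  (8 - 10.1623)·v_x + (3)·v_y = 0, i.e. (-2.1623)·v_x + (3)·v_y = 0,
  so v ∝ (b, λ_1 - a) = (3, 2.1623) = u.
  ||u|| = √((3)² + (2.1623)²) = √(13.6754) ≈ 3.698,
  v_1 = u/||u|| ≈ (0.8112, 0.5847) (||v_1|| = 1).

λ_1 = 10.1623,  λ_2 = 3.8377;  v_1 ≈ (0.8112, 0.5847)


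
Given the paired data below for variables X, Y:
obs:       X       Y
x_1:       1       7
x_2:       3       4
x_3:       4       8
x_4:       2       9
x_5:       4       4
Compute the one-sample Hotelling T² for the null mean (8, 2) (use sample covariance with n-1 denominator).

Step 1 — sample mean vector:
  mean(X) = (1 + 3 + 4 + 2 + 4) / 5 = 14/5 = 2.8
  mean(Y) = (7 + 4 + 8 + 9 + 4) / 5 = 32/5 = 6.4
  x̄ = (2.8, 6.4),  deviation x̄ - mu_0 = (2.8, 6.4) - (8, 2) = (-5.2, 4.4).

Step 2 — sample covariance matrix, S[i,j] = (1/(n-1)) · Σ_k (x_{k,i} - mean_i) · (x_{k,j} - mean_j), divisor n-1 = 4:
  S[X,X] = ((-1.8)·(-1.8) + (0.2)·(0.2) + (1.2)·(1.2) + (-0.8)·(-0.8) + (1.2)·(1.2)) / 4 = 6.8/4 = 1.7
  S[X,Y] = ((-1.8)·(0.6) + (0.2)·(-2.4) + (1.2)·(1.6) + (-0.8)·(2.6) + (1.2)·(-2.4)) / 4 = -4.6/4 = -1.15
  S[Y,Y] = ((0.6)·(0.6) + (-2.4)·(-2.4) + (1.6)·(1.6) + (2.6)·(2.6) + (-2.4)·(-2.4)) / 4 = 21.2/4 = 5.3
  S = [[1.7, -1.15],
 [-1.15, 5.3]].

Step 3 — invert S. det(S) = 1.7·5.3 - (-1.15)² = 7.6875.
  S^{-1} = (1/det) · [[d, -b], [-b, a]] = [[0.6894, 0.1496],
 [0.1496, 0.2211]].

Step 4 — quadratic form (x̄ - mu_0)^T · S^{-1} · (x̄ - mu_0):
  S^{-1} · (x̄ - mu_0) = (-2.9268, 0.1951),
  (x̄ - mu_0)^T · [...] = (-5.2)·(-2.9268) + (4.4)·(0.1951) = 16.078.

Step 5 — scale by n: T² = 5 · 16.078 = 80.3902.

T² ≈ 80.3902


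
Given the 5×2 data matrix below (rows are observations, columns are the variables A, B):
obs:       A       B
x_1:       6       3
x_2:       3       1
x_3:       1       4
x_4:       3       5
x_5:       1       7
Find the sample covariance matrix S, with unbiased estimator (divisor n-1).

Step 1 — column means:
  mean(A) = (6 + 3 + 1 + 3 + 1) / 5 = 14/5 = 2.8
  mean(B) = (3 + 1 + 4 + 5 + 7) / 5 = 20/5 = 4

Step 2 — sample covariance S[i,j] = (1/(n-1)) · Σ_k (x_{k,i} - mean_i) · (x_{k,j} - mean_j), with n-1 = 4.
  S[A,A] = ((3.2)·(3.2) + (0.2)·(0.2) + (-1.8)·(-1.8) + (0.2)·(0.2) + (-1.8)·(-1.8)) / 4 = 16.8/4 = 4.2
  S[A,B] = ((3.2)·(-1) + (0.2)·(-3) + (-1.8)·(0) + (0.2)·(1) + (-1.8)·(3)) / 4 = -9/4 = -2.25
  S[B,B] = ((-1)·(-1) + (-3)·(-3) + (0)·(0) + (1)·(1) + (3)·(3)) / 4 = 20/4 = 5

S is symmetric (S[j,i] = S[i,j]). Assembling:

S = [[4.2, -2.25],
 [-2.25, 5]]


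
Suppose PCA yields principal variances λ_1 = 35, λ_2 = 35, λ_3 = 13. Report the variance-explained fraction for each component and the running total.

Step 1 — total variance = trace(Sigma) = Σ λ_i = 35 + 35 + 13 = 83.

Step 2 — fraction explained by component i = λ_i / Σ λ:
  PC1: 35/83 = 0.4217
  PC2: 35/83 = 0.4217
  PC3: 13/83 = 0.1566

Step 3 — cumulative fraction after k components = (λ_1 + ... + λ_k) / Σ λ:
  k = 1: 35/83 = 0.4217
  k = 2: (35 + 35)/83 = 70/83 = 0.8434
  k = 3: (35 + 35 + 13)/83 = 83/83 = 1

Summary (fraction, with percent):

explained: PC1 0.4217 (42.17%), PC2 0.4217 (42.17%), PC3 0.1566 (15.66%);  cumulative: 0.4217, 0.8434, 1


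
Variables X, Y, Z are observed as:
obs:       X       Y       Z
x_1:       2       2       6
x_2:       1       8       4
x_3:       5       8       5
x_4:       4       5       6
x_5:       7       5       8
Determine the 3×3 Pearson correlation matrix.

Step 1 — column means:
  mean(X) = (2 + 1 + 5 + 4 + 7) / 5 = 19/5 = 3.8
  mean(Y) = (2 + 8 + 8 + 5 + 5) / 5 = 28/5 = 5.6
  mean(Z) = (6 + 4 + 5 + 6 + 8) / 5 = 29/5 = 5.8

Step 2 — sample variances and covariances s[i,j] = (1/(n-1)) · Σ_k (x_{k,i} - mean_i) · (x_{k,j} - mean_j), with n-1 = 4:
  s[X,X] = ((-1.8)·(-1.8) + (-2.8)·(-2.8) + (1.2)·(1.2) + (0.2)·(0.2) + (3.2)·(3.2)) / 4 = 22.8/4 = 5.7
  s[X,Y] = ((-1.8)·(-3.6) + (-2.8)·(2.4) + (1.2)·(2.4) + (0.2)·(-0.6) + (3.2)·(-0.6)) / 4 = 0.6/4 = 0.15
  s[X,Z] = ((-1.8)·(0.2) + (-2.8)·(-1.8) + (1.2)·(-0.8) + (0.2)·(0.2) + (3.2)·(2.2)) / 4 = 10.8/4 = 2.7
  s[Y,Y] = ((-3.6)·(-3.6) + (2.4)·(2.4) + (2.4)·(2.4) + (-0.6)·(-0.6) + (-0.6)·(-0.6)) / 4 = 25.2/4 = 6.3
  s[Y,Z] = ((-3.6)·(0.2) + (2.4)·(-1.8) + (2.4)·(-0.8) + (-0.6)·(0.2) + (-0.6)·(2.2)) / 4 = -8.4/4 = -2.1
  s[Z,Z] = ((0.2)·(0.2) + (-1.8)·(-1.8) + (-0.8)·(-0.8) + (0.2)·(0.2) + (2.2)·(2.2)) / 4 = 8.8/4 = 2.2
  Sample standard deviations s_i = √(s[i,i]):
  s(X) = √(5.7) = 2.3875
  s(Y) = √(6.3) = 2.51
  s(Z) = √(2.2) = 1.4832

Step 3 — r_{ij} = s_{ij} / (s_i · s_j):
  r[X,X] = 1 (diagonal).
  r[X,Y] = 0.15 / (2.3875 · 2.51) = 0.15 / 5.9925 = 0.025
  r[X,Z] = 2.7 / (2.3875 · 1.4832) = 2.7 / 3.5412 = 0.7625
  r[Y,Y] = 1 (diagonal).
  r[Y,Z] = -2.1 / (2.51 · 1.4832) = -2.1 / 3.7229 = -0.5641
  r[Z,Z] = 1 (diagonal).

R is symmetric with unit diagonal. Assembling:

R = [[1, 0.025, 0.7625],
 [0.025, 1, -0.5641],
 [0.7625, -0.5641, 1]]


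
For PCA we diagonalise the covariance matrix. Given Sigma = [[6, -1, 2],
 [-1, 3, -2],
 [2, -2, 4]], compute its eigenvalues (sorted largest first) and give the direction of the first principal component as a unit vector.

Step 1 — characteristic polynomial p(λ) = det(λI - Sigma) = λ³ - tr·λ² + c_1·λ - det, where tr = trace, c_1 = sum of the principal 2×2 minors, det = det(Sigma):
  tr = 6 + 3 + 4 = 13,
  c_1 = (6·3 - (-1)²) + (6·4 - (2)²) + (3·4 - (-2)²) = 17 + 20 + 8 = 45,
  det = 6·(3·4 - (-2)²) - (-1)·((-1)·4 - (-2)·(2)) + (2)·((-1)·(-2) - 3·(2)) = 6·(8) - (-1)·(0) + (2)·(-4) = 40.
  So p(λ) = λ³ - 13λ² + 45λ - 40.
Step 2 — look for an integer root (rational root theorem: any rational root is an integer divisor of 40). Testing λ = 8:
  p(8) = 512 - 832 + 360 - 40 = 0  ✓
  Dividing out (λ - 8): p(λ) = (λ - 8)(λ² - 5λ + 5).
Step 3 — remaining eigenvalues from the quadratic λ² - 5λ + 5 = 0:
  Δ = 5² - 4·5 = 25 - 20 = 5,  λ = (5 ± √5)/2 = (5 ± 2.2361)/2 ≈ 3.618 or 1.382.
  Sorted: λ_1 = 8,  λ_2 = 3.618,  λ_3 = 1.382  (check: sum = 13 = tr ✓).

Step 4 — unit eigenvector for λ_1 = 8: v spans the null space of (Sigma - λ_1 I), whose rows are
  r_1 = (-2, -1, 2),  r_2 = (-1, -5, -2),  r_3 = (2, -2, -4).
  v is orthogonal to every row, so take v ∝ r_1 × r_2 = ((-1)·(-2) - (2)·(-5), (2)·(-1) - (-2)·(-2), (-2)·(-5) - (-1)·(-1)) = (12, -6, 9).
  Rescale (divide by 3): u = (4, -2, 3).
  ||u|| = √((4)² + (-2)² + (3)²) = √(29) ≈ 5.3852,  v_1 = u/||u|| ≈ (0.7428, -0.3714, 0.5571) (||v_1|| = 1).

λ_1 = 8,  λ_2 = 3.618,  λ_3 = 1.382;  v_1 ≈ (0.7428, -0.3714, 0.5571)


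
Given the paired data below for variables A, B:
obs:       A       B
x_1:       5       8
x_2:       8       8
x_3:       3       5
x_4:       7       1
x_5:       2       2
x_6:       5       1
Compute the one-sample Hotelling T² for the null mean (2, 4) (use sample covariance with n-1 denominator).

Step 1 — sample mean vector:
  mean(A) = (5 + 8 + 3 + 7 + 2 + 5) / 6 = 30/6 = 5
  mean(B) = (8 + 8 + 5 + 1 + 2 + 1) / 6 = 25/6 = 4.1667
  x̄ = (5, 4.1667),  deviation x̄ - mu_0 = (5, 4.1667) - (2, 4) = (3, 0.1667).

Step 2 — sample covariance matrix, S[i,j] = (1/(n-1)) · Σ_k (x_{k,i} - mean_i) · (x_{k,j} - mean_j), divisor n-1 = 5:
  S[A,A] = ((0)·(0) + (3)·(3) + (-2)·(-2) + (2)·(2) + (-3)·(-3) + (0)·(0)) / 5 = 26/5 = 5.2
  S[A,B] = ((0)·(3.8333) + (3)·(3.8333) + (-2)·(0.8333) + (2)·(-3.1667) + (-3)·(-2.1667) + (0)·(-3.1667)) / 5 = 10/5 = 2
  S[B,B] = ((3.8333)·(3.8333) + (3.8333)·(3.8333) + (0.8333)·(0.8333) + (-3.1667)·(-3.1667) + (-2.1667)·(-2.1667) + (-3.1667)·(-3.1667)) / 5 = 54.8333/5 = 10.9667
  S = [[5.2, 2],
 [2, 10.9667]].

Step 3 — invert S. det(S) = 5.2·10.9667 - (2)² = 53.0267.
  S^{-1} = (1/det) · [[d, -b], [-b, a]] = [[0.2068, -0.0377],
 [-0.0377, 0.0981]].

Step 4 — quadratic form (x̄ - mu_0)^T · S^{-1} · (x̄ - mu_0):
  S^{-1} · (x̄ - mu_0) = (0.6142, -0.0968),
  (x̄ - mu_0)^T · [...] = (3)·(0.6142) + (0.1667)·(-0.0968) = 1.8263.

Step 5 — scale by n: T² = 6 · 1.8263 = 10.958.

T² ≈ 10.958


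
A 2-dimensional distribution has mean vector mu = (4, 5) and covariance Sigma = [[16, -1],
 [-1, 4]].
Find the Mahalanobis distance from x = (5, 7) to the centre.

Step 1 — centre the observation: (x - mu) = (1, 2).

Step 2 — invert Sigma. det(Sigma) = 16·4 - (-1)² = 63.
  Sigma^{-1} = (1/det) · [[d, -b], [-b, a]] = [[0.0635, 0.0159],
 [0.0159, 0.254]].

Step 3 — form the quadratic (x - mu)^T · Sigma^{-1} · (x - mu):
  Sigma^{-1} · (x - mu) = (0.0952, 0.5238).
  (x - mu)^T · [Sigma^{-1} · (x - mu)] = (1)·(0.0952) + (2)·(0.5238) = 1.1429.

Step 4 — take square root: d = √(1.1429) ≈ 1.069.

d(x, mu) = √(1.1429) ≈ 1.069


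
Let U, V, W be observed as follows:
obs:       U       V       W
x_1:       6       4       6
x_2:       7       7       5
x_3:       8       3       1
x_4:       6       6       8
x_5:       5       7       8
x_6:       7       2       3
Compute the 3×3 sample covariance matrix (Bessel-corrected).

Step 1 — column means:
  mean(U) = (6 + 7 + 8 + 6 + 5 + 7) / 6 = 39/6 = 6.5
  mean(V) = (4 + 7 + 3 + 6 + 7 + 2) / 6 = 29/6 = 4.8333
  mean(W) = (6 + 5 + 1 + 8 + 8 + 3) / 6 = 31/6 = 5.1667

Step 2 — sample covariance S[i,j] = (1/(n-1)) · Σ_k (x_{k,i} - mean_i) · (x_{k,j} - mean_j), with n-1 = 5.
  S[U,U] = ((-0.5)·(-0.5) + (0.5)·(0.5) + (1.5)·(1.5) + (-0.5)·(-0.5) + (-1.5)·(-1.5) + (0.5)·(0.5)) / 5 = 5.5/5 = 1.1
  S[U,V] = ((-0.5)·(-0.8333) + (0.5)·(2.1667) + (1.5)·(-1.8333) + (-0.5)·(1.1667) + (-1.5)·(2.1667) + (0.5)·(-2.8333)) / 5 = -6.5/5 = -1.3
  S[U,W] = ((-0.5)·(0.8333) + (0.5)·(-0.1667) + (1.5)·(-4.1667) + (-0.5)·(2.8333) + (-1.5)·(2.8333) + (0.5)·(-2.1667)) / 5 = -13.5/5 = -2.7
  S[V,V] = ((-0.8333)·(-0.8333) + (2.1667)·(2.1667) + (-1.8333)·(-1.8333) + (1.1667)·(1.1667) + (2.1667)·(2.1667) + (-2.8333)·(-2.8333)) / 5 = 22.8333/5 = 4.5667
  S[V,W] = ((-0.8333)·(0.8333) + (2.1667)·(-0.1667) + (-1.8333)·(-4.1667) + (1.1667)·(2.8333) + (2.1667)·(2.8333) + (-2.8333)·(-2.1667)) / 5 = 22.1667/5 = 4.4333
  S[W,W] = ((0.8333)·(0.8333) + (-0.1667)·(-0.1667) + (-4.1667)·(-4.1667) + (2.8333)·(2.8333) + (2.8333)·(2.8333) + (-2.1667)·(-2.1667)) / 5 = 38.8333/5 = 7.7667

S is symmetric (S[j,i] = S[i,j]). Assembling:

S = [[1.1, -1.3, -2.7],
 [-1.3, 4.5667, 4.4333],
 [-2.7, 4.4333, 7.7667]]


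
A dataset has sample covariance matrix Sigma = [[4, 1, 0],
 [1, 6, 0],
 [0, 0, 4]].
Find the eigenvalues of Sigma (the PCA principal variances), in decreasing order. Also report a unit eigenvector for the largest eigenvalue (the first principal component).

Step 1 — characteristic polynomial p(λ) = det(λI - Sigma) = λ³ - tr·λ² + c_1·λ - det, where tr = trace, c_1 = sum of the principal 2×2 minors, det = det(Sigma):
  tr = 4 + 6 + 4 = 14,
  c_1 = (4·6 - (1)²) + (4·4 - (0)²) + (6·4 - (0)²) = 23 + 16 + 24 = 63,
  det = 4·(6·4 - (0)²) - (1)·((1)·4 - (0)·(0)) + (0)·((1)·(0) - 6·(0)) = 4·(24) - (1)·(4) + (0)·(0) = 92.
  So p(λ) = λ³ - 14λ² + 63λ - 92.
Step 2 — look for an integer root (rational root theorem: any rational root is an integer divisor of 92). Testing λ = 4:
  p(4) = 64 - 224 + 252 - 92 = 0  ✓
  Dividing out (λ - 4): p(λ) = (λ - 4)(λ² - 10λ + 23).
Step 3 — remaining eigenvalues from the quadratic λ² - 10λ + 23 = 0:
  Δ = 10² - 4·23 = 100 - 92 = 8,  λ = (10 ± √8)/2 = (10 ± 2.8284)/2 ≈ 6.4142 or 3.5858.
  Sorted: λ_1 = 6.4142,  λ_2 = 4,  λ_3 = 3.5858  (check: sum = 14 = tr ✓).

Step 4 — unit eigenvector for λ_1 ≈ 6.4142: v spans the null space of (Sigma - λ_1 I), whose rows are
  r_1 = (-2.4142, 1, 0),  r_2 = (1, -0.4142, 0),  r_3 = (0, 0, -2.4142).
  v is orthogonal to every row, so take v ∝ r_1 × r_3 = ((1)·(-2.4142) - (0)·(0), (0)·(0) - (-2.4142)·(-2.4142), (-2.4142)·(0) - (1)·(0)) ≈ (-2.4142, -5.8284, 0).
  Rescale (multiply by -1 so the first nonzero entry is positive): u = (2.4142, 5.8284, 0).
  ||u|| = √((2.4142)² + (5.8284)² + (0)²) = √(39.799) ≈ 6.3086,  v_1 = u/||u|| ≈ (0.3827, 0.9239, 0) (||v_1|| = 1).

λ_1 = 6.4142,  λ_2 = 4,  λ_3 = 3.5858;  v_1 ≈ (0.3827, 0.9239, 0)


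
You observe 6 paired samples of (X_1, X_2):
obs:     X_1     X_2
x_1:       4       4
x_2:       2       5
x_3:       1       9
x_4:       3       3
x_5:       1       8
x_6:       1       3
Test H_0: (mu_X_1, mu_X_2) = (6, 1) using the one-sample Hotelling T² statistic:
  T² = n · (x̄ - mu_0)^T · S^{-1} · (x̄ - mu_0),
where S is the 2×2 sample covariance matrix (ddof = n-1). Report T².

Step 1 — sample mean vector:
  mean(X_1) = (4 + 2 + 1 + 3 + 1 + 1) / 6 = 12/6 = 2
  mean(X_2) = (4 + 5 + 9 + 3 + 8 + 3) / 6 = 32/6 = 5.3333
  x̄ = (2, 5.3333),  deviation x̄ - mu_0 = (2, 5.3333) - (6, 1) = (-4, 4.3333).

Step 2 — sample covariance matrix, S[i,j] = (1/(n-1)) · Σ_k (x_{k,i} - mean_i) · (x_{k,j} - mean_j), divisor n-1 = 5:
  S[X_1,X_1] = ((2)·(2) + (0)·(0) + (-1)·(-1) + (1)·(1) + (-1)·(-1) + (-1)·(-1)) / 5 = 8/5 = 1.6
  S[X_1,X_2] = ((2)·(-1.3333) + (0)·(-0.3333) + (-1)·(3.6667) + (1)·(-2.3333) + (-1)·(2.6667) + (-1)·(-2.3333)) / 5 = -9/5 = -1.8
  S[X_2,X_2] = ((-1.3333)·(-1.3333) + (-0.3333)·(-0.3333) + (3.6667)·(3.6667) + (-2.3333)·(-2.3333) + (2.6667)·(2.6667) + (-2.3333)·(-2.3333)) / 5 = 33.3333/5 = 6.6667
  S = [[1.6, -1.8],
 [-1.8, 6.6667]].

Step 3 — invert S. det(S) = 1.6·6.6667 - (-1.8)² = 7.4267.
  S^{-1} = (1/det) · [[d, -b], [-b, a]] = [[0.8977, 0.2424],
 [0.2424, 0.2154]].

Step 4 — quadratic form (x̄ - mu_0)^T · S^{-1} · (x̄ - mu_0):
  S^{-1} · (x̄ - mu_0) = (-2.5404, -0.0359),
  (x̄ - mu_0)^T · [...] = (-4)·(-2.5404) + (4.3333)·(-0.0359) = 10.006.

Step 5 — scale by n: T² = 6 · 10.006 = 60.0359.

T² ≈ 60.0359


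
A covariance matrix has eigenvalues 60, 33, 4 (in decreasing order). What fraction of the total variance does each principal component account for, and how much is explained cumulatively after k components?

Step 1 — total variance = trace(Sigma) = Σ λ_i = 60 + 33 + 4 = 97.

Step 2 — fraction explained by component i = λ_i / Σ λ:
  PC1: 60/97 = 0.6186
  PC2: 33/97 = 0.3402
  PC3: 4/97 = 0.0412

Step 3 — cumulative fraction after k components = (λ_1 + ... + λ_k) / Σ λ:
  k = 1: 60/97 = 0.6186
  k = 2: (60 + 33)/97 = 93/97 = 0.9588
  k = 3: (60 + 33 + 4)/97 = 97/97 = 1

Summary (fraction, with percent):

explained: PC1 0.6186 (61.86%), PC2 0.3402 (34.02%), PC3 0.0412 (4.12%);  cumulative: 0.6186, 0.9588, 1


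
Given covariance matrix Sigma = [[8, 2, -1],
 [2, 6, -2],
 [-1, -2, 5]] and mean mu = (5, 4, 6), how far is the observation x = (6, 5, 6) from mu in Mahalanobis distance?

Step 1 — centre the observation: (x - mu) = (1, 1, 0).

Step 2 — invert Sigma (cofactor / det for 3×3, or solve directly):
  Sigma^{-1} = [[0.1368, -0.0421, 0.0105],
 [-0.0421, 0.2053, 0.0737],
 [0.0105, 0.0737, 0.2316]].

Step 3 — form the quadratic (x - mu)^T · Sigma^{-1} · (x - mu):
  Sigma^{-1} · (x - mu) = (0.0947, 0.1632, 0.0842).
  (x - mu)^T · [Sigma^{-1} · (x - mu)] = (1)·(0.0947) + (1)·(0.1632) + (0)·(0.0842) = 0.2579.

Step 4 — take square root: d = √(0.2579) ≈ 0.5078.

d(x, mu) = √(0.2579) ≈ 0.5078


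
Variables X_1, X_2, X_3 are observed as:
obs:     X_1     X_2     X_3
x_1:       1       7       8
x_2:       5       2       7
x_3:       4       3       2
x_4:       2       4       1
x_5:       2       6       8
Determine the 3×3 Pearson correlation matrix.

Step 1 — column means:
  mean(X_1) = (1 + 5 + 4 + 2 + 2) / 5 = 14/5 = 2.8
  mean(X_2) = (7 + 2 + 3 + 4 + 6) / 5 = 22/5 = 4.4
  mean(X_3) = (8 + 7 + 2 + 1 + 8) / 5 = 26/5 = 5.2

Step 2 — sample variances and covariances s[i,j] = (1/(n-1)) · Σ_k (x_{k,i} - mean_i) · (x_{k,j} - mean_j), with n-1 = 4:
  s[X_1,X_1] = ((-1.8)·(-1.8) + (2.2)·(2.2) + (1.2)·(1.2) + (-0.8)·(-0.8) + (-0.8)·(-0.8)) / 4 = 10.8/4 = 2.7
  s[X_1,X_2] = ((-1.8)·(2.6) + (2.2)·(-2.4) + (1.2)·(-1.4) + (-0.8)·(-0.4) + (-0.8)·(1.6)) / 4 = -12.6/4 = -3.15
  s[X_1,X_3] = ((-1.8)·(2.8) + (2.2)·(1.8) + (1.2)·(-3.2) + (-0.8)·(-4.2) + (-0.8)·(2.8)) / 4 = -3.8/4 = -0.95
  s[X_2,X_2] = ((2.6)·(2.6) + (-2.4)·(-2.4) + (-1.4)·(-1.4) + (-0.4)·(-0.4) + (1.6)·(1.6)) / 4 = 17.2/4 = 4.3
  s[X_2,X_3] = ((2.6)·(2.8) + (-2.4)·(1.8) + (-1.4)·(-3.2) + (-0.4)·(-4.2) + (1.6)·(2.8)) / 4 = 13.6/4 = 3.4
  s[X_3,X_3] = ((2.8)·(2.8) + (1.8)·(1.8) + (-3.2)·(-3.2) + (-4.2)·(-4.2) + (2.8)·(2.8)) / 4 = 46.8/4 = 11.7
  Sample standard deviations s_i = √(s[i,i]):
  s(X_1) = √(2.7) = 1.6432
  s(X_2) = √(4.3) = 2.0736
  s(X_3) = √(11.7) = 3.4205

Step 3 — r_{ij} = s_{ij} / (s_i · s_j):
  r[X_1,X_1] = 1 (diagonal).
  r[X_1,X_2] = -3.15 / (1.6432 · 2.0736) = -3.15 / 3.4073 = -0.9245
  r[X_1,X_3] = -0.95 / (1.6432 · 3.4205) = -0.95 / 5.6205 = -0.169
  r[X_2,X_2] = 1 (diagonal).
  r[X_2,X_3] = 3.4 / (2.0736 · 3.4205) = 3.4 / 7.093 = 0.4793
  r[X_3,X_3] = 1 (diagonal).

R is symmetric with unit diagonal. Assembling:

R = [[1, -0.9245, -0.169],
 [-0.9245, 1, 0.4793],
 [-0.169, 0.4793, 1]]


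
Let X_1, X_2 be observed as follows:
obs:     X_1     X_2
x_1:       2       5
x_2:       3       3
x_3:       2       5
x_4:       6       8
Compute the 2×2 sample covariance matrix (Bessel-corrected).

Step 1 — column means:
  mean(X_1) = (2 + 3 + 2 + 6) / 4 = 13/4 = 3.25
  mean(X_2) = (5 + 3 + 5 + 8) / 4 = 21/4 = 5.25

Step 2 — sample covariance S[i,j] = (1/(n-1)) · Σ_k (x_{k,i} - mean_i) · (x_{k,j} - mean_j), with n-1 = 3.
  S[X_1,X_1] = ((-1.25)·(-1.25) + (-0.25)·(-0.25) + (-1.25)·(-1.25) + (2.75)·(2.75)) / 3 = 10.75/3 = 3.5833
  S[X_1,X_2] = ((-1.25)·(-0.25) + (-0.25)·(-2.25) + (-1.25)·(-0.25) + (2.75)·(2.75)) / 3 = 8.75/3 = 2.9167
  S[X_2,X_2] = ((-0.25)·(-0.25) + (-2.25)·(-2.25) + (-0.25)·(-0.25) + (2.75)·(2.75)) / 3 = 12.75/3 = 4.25

S is symmetric (S[j,i] = S[i,j]). Assembling:

S = [[3.5833, 2.9167],
 [2.9167, 4.25]]


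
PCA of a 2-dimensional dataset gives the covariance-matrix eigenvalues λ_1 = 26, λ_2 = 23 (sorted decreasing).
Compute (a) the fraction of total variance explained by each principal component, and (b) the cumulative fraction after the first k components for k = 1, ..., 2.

Step 1 — total variance = trace(Sigma) = Σ λ_i = 26 + 23 = 49.

Step 2 — fraction explained by component i = λ_i / Σ λ:
  PC1: 26/49 = 0.5306
  PC2: 23/49 = 0.4694

Step 3 — cumulative fraction after k components = (λ_1 + ... + λ_k) / Σ λ:
  k = 1: 26/49 = 0.5306
  k = 2: (26 + 23)/49 = 49/49 = 1

Summary (fraction, with percent):

explained: PC1 0.5306 (53.06%), PC2 0.4694 (46.94%);  cumulative: 0.5306, 1


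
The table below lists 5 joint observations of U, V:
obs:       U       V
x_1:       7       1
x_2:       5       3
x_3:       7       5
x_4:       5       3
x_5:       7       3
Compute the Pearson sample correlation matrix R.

Step 1 — column means:
  mean(U) = (7 + 5 + 7 + 5 + 7) / 5 = 31/5 = 6.2
  mean(V) = (1 + 3 + 5 + 3 + 3) / 5 = 15/5 = 3

Step 2 — sample variances and covariances s[i,j] = (1/(n-1)) · Σ_k (x_{k,i} - mean_i) · (x_{k,j} - mean_j), with n-1 = 4:
  s[U,U] = ((0.8)·(0.8) + (-1.2)·(-1.2) + (0.8)·(0.8) + (-1.2)·(-1.2) + (0.8)·(0.8)) / 4 = 4.8/4 = 1.2
  s[U,V] = ((0.8)·(-2) + (-1.2)·(0) + (0.8)·(2) + (-1.2)·(0) + (0.8)·(0)) / 4 = 0/4 = 0
  s[V,V] = ((-2)·(-2) + (0)·(0) + (2)·(2) + (0)·(0) + (0)·(0)) / 4 = 8/4 = 2
  Sample standard deviations s_i = √(s[i,i]):
  s(U) = √(1.2) = 1.0954
  s(V) = √(2) = 1.4142

Step 3 — r_{ij} = s_{ij} / (s_i · s_j):
  r[U,U] = 1 (diagonal).
  r[U,V] = 0 / (1.0954 · 1.4142) = 0 / 1.5492 = 0
  r[V,V] = 1 (diagonal).

R is symmetric with unit diagonal. Assembling:

R = [[1, 0],
 [0, 1]]


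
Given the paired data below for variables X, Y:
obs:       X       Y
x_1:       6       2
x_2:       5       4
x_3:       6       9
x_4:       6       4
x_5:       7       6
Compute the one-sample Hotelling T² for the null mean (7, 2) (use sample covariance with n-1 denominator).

Step 1 — sample mean vector:
  mean(X) = (6 + 5 + 6 + 6 + 7) / 5 = 30/5 = 6
  mean(Y) = (2 + 4 + 9 + 4 + 6) / 5 = 25/5 = 5
  x̄ = (6, 5),  deviation x̄ - mu_0 = (6, 5) - (7, 2) = (-1, 3).

Step 2 — sample covariance matrix, S[i,j] = (1/(n-1)) · Σ_k (x_{k,i} - mean_i) · (x_{k,j} - mean_j), divisor n-1 = 4:
  S[X,X] = ((0)·(0) + (-1)·(-1) + (0)·(0) + (0)·(0) + (1)·(1)) / 4 = 2/4 = 0.5
  S[X,Y] = ((0)·(-3) + (-1)·(-1) + (0)·(4) + (0)·(-1) + (1)·(1)) / 4 = 2/4 = 0.5
  S[Y,Y] = ((-3)·(-3) + (-1)·(-1) + (4)·(4) + (-1)·(-1) + (1)·(1)) / 4 = 28/4 = 7
  S = [[0.5, 0.5],
 [0.5, 7]].

Step 3 — invert S. det(S) = 0.5·7 - (0.5)² = 3.25.
  S^{-1} = (1/det) · [[d, -b], [-b, a]] = [[2.1538, -0.1538],
 [-0.1538, 0.1538]].

Step 4 — quadratic form (x̄ - mu_0)^T · S^{-1} · (x̄ - mu_0):
  S^{-1} · (x̄ - mu_0) = (-2.6154, 0.6154),
  (x̄ - mu_0)^T · [...] = (-1)·(-2.6154) + (3)·(0.6154) = 4.4615.

Step 5 — scale by n: T² = 5 · 4.4615 = 22.3077.

T² ≈ 22.3077


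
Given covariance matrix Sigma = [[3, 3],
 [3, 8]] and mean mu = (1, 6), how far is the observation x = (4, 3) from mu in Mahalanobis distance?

Step 1 — centre the observation: (x - mu) = (3, -3).

Step 2 — invert Sigma. det(Sigma) = 3·8 - (3)² = 15.
  Sigma^{-1} = (1/det) · [[d, -b], [-b, a]] = [[0.5333, -0.2],
 [-0.2, 0.2]].

Step 3 — form the quadratic (x - mu)^T · Sigma^{-1} · (x - mu):
  Sigma^{-1} · (x - mu) = (2.2, -1.2).
  (x - mu)^T · [Sigma^{-1} · (x - mu)] = (3)·(2.2) + (-3)·(-1.2) = 10.2.

Step 4 — take square root: d = √(10.2) ≈ 3.1937.

d(x, mu) = √(10.2) ≈ 3.1937


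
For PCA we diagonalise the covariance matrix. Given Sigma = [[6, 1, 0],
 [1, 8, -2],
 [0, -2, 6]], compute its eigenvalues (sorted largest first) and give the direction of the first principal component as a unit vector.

Step 1 — characteristic polynomial p(λ) = det(λI - Sigma) = λ³ - tr·λ² + c_1·λ - det, where tr = trace, c_1 = sum of the principal 2×2 minors, det = det(Sigma):
  tr = 6 + 8 + 6 = 20,
  c_1 = (6·8 - (1)²) + (6·6 - (0)²) + (8·6 - (-2)²) = 47 + 36 + 44 = 127,
  det = 6·(8·6 - (-2)²) - (1)·((1)·6 - (-2)·(0)) + (0)·((1)·(-2) - 8·(0)) = 6·(44) - (1)·(6) + (0)·(-2) = 258.
  So p(λ) = λ³ - 20λ² + 127λ - 258.
Step 2 — look for an integer root (rational root theorem: any rational root is an integer divisor of 258). Testing λ = 6:
  p(6) = 216 - 720 + 762 - 258 = 0  ✓
  Dividing out (λ - 6): p(λ) = (λ - 6)(λ² - 14λ + 43).
Step 3 — remaining eigenvalues from the quadratic λ² - 14λ + 43 = 0:
  Δ = 14² - 4·43 = 196 - 172 = 24,  λ = (14 ± √24)/2 = (14 ± 4.899)/2 ≈ 9.4495 or 4.5505.
  Sorted: λ_1 = 9.4495,  λ_2 = 6,  λ_3 = 4.5505  (check: sum = 20 = tr ✓).

Step 4 — unit eigenvector for λ_1 ≈ 9.4495: v spans the null space of (Sigma - λ_1 I), whose rows are
  r_1 = (-3.4495, 1, 0),  r_2 = (1, -1.4495, -2),  r_3 = (0, -2, -3.4495).
  v is orthogonal to every row, so take v ∝ r_1 × r_2 = ((1)·(-2) - (0)·(-1.4495), (0)·(1) - (-3.4495)·(-2), (-3.4495)·(-1.4495) - (1)·(1)) ≈ (-2, -6.899, 4).
  Rescale (multiply by -1 so the first nonzero entry is positive): u = (2, 6.899, -4).
  ||u|| = √((2)² + (6.899)² + (-4)²) = √(67.5959) ≈ 8.2217,  v_1 = u/||u|| ≈ (0.2433, 0.8391, -0.4865) (||v_1|| = 1).

λ_1 = 9.4495,  λ_2 = 6,  λ_3 = 4.5505;  v_1 ≈ (0.2433, 0.8391, -0.4865)


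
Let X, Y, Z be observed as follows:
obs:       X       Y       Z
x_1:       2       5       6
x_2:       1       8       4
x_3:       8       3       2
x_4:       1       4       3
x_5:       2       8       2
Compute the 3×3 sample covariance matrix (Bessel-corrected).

Step 1 — column means:
  mean(X) = (2 + 1 + 8 + 1 + 2) / 5 = 14/5 = 2.8
  mean(Y) = (5 + 8 + 3 + 4 + 8) / 5 = 28/5 = 5.6
  mean(Z) = (6 + 4 + 2 + 3 + 2) / 5 = 17/5 = 3.4

Step 2 — sample covariance S[i,j] = (1/(n-1)) · Σ_k (x_{k,i} - mean_i) · (x_{k,j} - mean_j), with n-1 = 4.
  S[X,X] = ((-0.8)·(-0.8) + (-1.8)·(-1.8) + (5.2)·(5.2) + (-1.8)·(-1.8) + (-0.8)·(-0.8)) / 4 = 34.8/4 = 8.7
  S[X,Y] = ((-0.8)·(-0.6) + (-1.8)·(2.4) + (5.2)·(-2.6) + (-1.8)·(-1.6) + (-0.8)·(2.4)) / 4 = -16.4/4 = -4.1
  S[X,Z] = ((-0.8)·(2.6) + (-1.8)·(0.6) + (5.2)·(-1.4) + (-1.8)·(-0.4) + (-0.8)·(-1.4)) / 4 = -8.6/4 = -2.15
  S[Y,Y] = ((-0.6)·(-0.6) + (2.4)·(2.4) + (-2.6)·(-2.6) + (-1.6)·(-1.6) + (2.4)·(2.4)) / 4 = 21.2/4 = 5.3
  S[Y,Z] = ((-0.6)·(2.6) + (2.4)·(0.6) + (-2.6)·(-1.4) + (-1.6)·(-0.4) + (2.4)·(-1.4)) / 4 = 0.8/4 = 0.2
  S[Z,Z] = ((2.6)·(2.6) + (0.6)·(0.6) + (-1.4)·(-1.4) + (-0.4)·(-0.4) + (-1.4)·(-1.4)) / 4 = 11.2/4 = 2.8

S is symmetric (S[j,i] = S[i,j]). Assembling:

S = [[8.7, -4.1, -2.15],
 [-4.1, 5.3, 0.2],
 [-2.15, 0.2, 2.8]]


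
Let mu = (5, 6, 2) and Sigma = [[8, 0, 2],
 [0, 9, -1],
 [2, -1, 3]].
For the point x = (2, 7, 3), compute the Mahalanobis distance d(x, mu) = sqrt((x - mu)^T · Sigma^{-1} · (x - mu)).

Step 1 — centre the observation: (x - mu) = (-3, 1, 1).

Step 2 — invert Sigma (cofactor / det for 3×3, or solve directly):
  Sigma^{-1} = [[0.1512, -0.0116, -0.1047],
 [-0.0116, 0.1163, 0.0465],
 [-0.1047, 0.0465, 0.4186]].

Step 3 — form the quadratic (x - mu)^T · Sigma^{-1} · (x - mu):
  Sigma^{-1} · (x - mu) = (-0.5698, 0.1977, 0.7791).
  (x - mu)^T · [Sigma^{-1} · (x - mu)] = (-3)·(-0.5698) + (1)·(0.1977) + (1)·(0.7791) = 2.686.

Step 4 — take square root: d = √(2.686) ≈ 1.6389.

d(x, mu) = √(2.686) ≈ 1.6389


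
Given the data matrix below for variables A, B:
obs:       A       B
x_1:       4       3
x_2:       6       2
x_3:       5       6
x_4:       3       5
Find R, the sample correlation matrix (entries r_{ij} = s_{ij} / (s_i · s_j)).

Step 1 — column means:
  mean(A) = (4 + 6 + 5 + 3) / 4 = 18/4 = 4.5
  mean(B) = (3 + 2 + 6 + 5) / 4 = 16/4 = 4

Step 2 — sample variances and covariances s[i,j] = (1/(n-1)) · Σ_k (x_{k,i} - mean_i) · (x_{k,j} - mean_j), with n-1 = 3:
  s[A,A] = ((-0.5)·(-0.5) + (1.5)·(1.5) + (0.5)·(0.5) + (-1.5)·(-1.5)) / 3 = 5/3 = 1.6667
  s[A,B] = ((-0.5)·(-1) + (1.5)·(-2) + (0.5)·(2) + (-1.5)·(1)) / 3 = -3/3 = -1
  s[B,B] = ((-1)·(-1) + (-2)·(-2) + (2)·(2) + (1)·(1)) / 3 = 10/3 = 3.3333
  Sample standard deviations s_i = √(s[i,i]):
  s(A) = √(1.6667) = 1.291
  s(B) = √(3.3333) = 1.8257

Step 3 — r_{ij} = s_{ij} / (s_i · s_j):
  r[A,A] = 1 (diagonal).
  r[A,B] = -1 / (1.291 · 1.8257) = -1 / 2.357 = -0.4243
  r[B,B] = 1 (diagonal).

R is symmetric with unit diagonal. Assembling:

R = [[1, -0.4243],
 [-0.4243, 1]]


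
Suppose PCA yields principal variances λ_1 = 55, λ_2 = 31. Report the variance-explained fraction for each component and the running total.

Step 1 — total variance = trace(Sigma) = Σ λ_i = 55 + 31 = 86.

Step 2 — fraction explained by component i = λ_i / Σ λ:
  PC1: 55/86 = 0.6395
  PC2: 31/86 = 0.3605

Step 3 — cumulative fraction after k components = (λ_1 + ... + λ_k) / Σ λ:
  k = 1: 55/86 = 0.6395
  k = 2: (55 + 31)/86 = 86/86 = 1

Summary (fraction, with percent):

explained: PC1 0.6395 (63.95%), PC2 0.3605 (36.05%);  cumulative: 0.6395, 1


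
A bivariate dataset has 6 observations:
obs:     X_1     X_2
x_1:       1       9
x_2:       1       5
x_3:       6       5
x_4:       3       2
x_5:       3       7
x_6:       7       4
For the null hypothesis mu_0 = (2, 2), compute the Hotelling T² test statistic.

Step 1 — sample mean vector:
  mean(X_1) = (1 + 1 + 6 + 3 + 3 + 7) / 6 = 21/6 = 3.5
  mean(X_2) = (9 + 5 + 5 + 2 + 7 + 4) / 6 = 32/6 = 5.3333
  x̄ = (3.5, 5.3333),  deviation x̄ - mu_0 = (3.5, 5.3333) - (2, 2) = (1.5, 3.3333).

Step 2 — sample covariance matrix, S[i,j] = (1/(n-1)) · Σ_k (x_{k,i} - mean_i) · (x_{k,j} - mean_j), divisor n-1 = 5:
  S[X_1,X_1] = ((-2.5)·(-2.5) + (-2.5)·(-2.5) + (2.5)·(2.5) + (-0.5)·(-0.5) + (-0.5)·(-0.5) + (3.5)·(3.5)) / 5 = 31.5/5 = 6.3
  S[X_1,X_2] = ((-2.5)·(3.6667) + (-2.5)·(-0.3333) + (2.5)·(-0.3333) + (-0.5)·(-3.3333) + (-0.5)·(1.6667) + (3.5)·(-1.3333)) / 5 = -13/5 = -2.6
  S[X_2,X_2] = ((3.6667)·(3.6667) + (-0.3333)·(-0.3333) + (-0.3333)·(-0.3333) + (-3.3333)·(-3.3333) + (1.6667)·(1.6667) + (-1.3333)·(-1.3333)) / 5 = 29.3333/5 = 5.8667
  S = [[6.3, -2.6],
 [-2.6, 5.8667]].

Step 3 — invert S. det(S) = 6.3·5.8667 - (-2.6)² = 30.2.
  S^{-1} = (1/det) · [[d, -b], [-b, a]] = [[0.1943, 0.0861],
 [0.0861, 0.2086]].

Step 4 — quadratic form (x̄ - mu_0)^T · S^{-1} · (x̄ - mu_0):
  S^{-1} · (x̄ - mu_0) = (0.5784, 0.8245),
  (x̄ - mu_0)^T · [...] = (1.5)·(0.5784) + (3.3333)·(0.8245) = 3.6159.

Step 5 — scale by n: T² = 6 · 3.6159 = 21.6954.

T² ≈ 21.6954


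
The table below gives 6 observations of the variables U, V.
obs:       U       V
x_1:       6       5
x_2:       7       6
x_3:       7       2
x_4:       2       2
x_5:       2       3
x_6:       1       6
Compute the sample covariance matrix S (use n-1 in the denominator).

Step 1 — column means:
  mean(U) = (6 + 7 + 7 + 2 + 2 + 1) / 6 = 25/6 = 4.1667
  mean(V) = (5 + 6 + 2 + 2 + 3 + 6) / 6 = 24/6 = 4

Step 2 — sample covariance S[i,j] = (1/(n-1)) · Σ_k (x_{k,i} - mean_i) · (x_{k,j} - mean_j), with n-1 = 5.
  S[U,U] = ((1.8333)·(1.8333) + (2.8333)·(2.8333) + (2.8333)·(2.8333) + (-2.1667)·(-2.1667) + (-2.1667)·(-2.1667) + (-3.1667)·(-3.1667)) / 5 = 38.8333/5 = 7.7667
  S[U,V] = ((1.8333)·(1) + (2.8333)·(2) + (2.8333)·(-2) + (-2.1667)·(-2) + (-2.1667)·(-1) + (-3.1667)·(2)) / 5 = 2/5 = 0.4
  S[V,V] = ((1)·(1) + (2)·(2) + (-2)·(-2) + (-2)·(-2) + (-1)·(-1) + (2)·(2)) / 5 = 18/5 = 3.6

S is symmetric (S[j,i] = S[i,j]). Assembling:

S = [[7.7667, 0.4],
 [0.4, 3.6]]


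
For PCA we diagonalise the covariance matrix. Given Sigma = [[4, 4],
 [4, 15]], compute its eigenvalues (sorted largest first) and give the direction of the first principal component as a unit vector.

Step 1 — characteristic polynomial of 2×2 Sigma:
  det(Sigma - λI) = λ² - trace · λ + det = 0.
  trace = 4 + 15 = 19, det = 4·15 - (4)² = 44.
Step 2 — discriminant:
  Δ = trace² - 4·det = 361 - 176 = 185.
Step 3 — eigenvalues:
  λ = (trace ± √Δ)/2 = (19 ± 13.6015)/2,
  λ_1 = 16.3007,  λ_2 = 2.6993.

Step 4 — unit eigenvector for λ_1: solve (Sigma - λ_1 I)v = 0. First row:
  (4 - 16.3007)·v_x + (4)·v_y = 0, i.e. (-12.3007)·v_x + (4)·v_y = 0,
  so v ∝ (b, λ_1 - a) = (4, 12.3007) = u.
  ||u|| = √((4)² + (12.3007)²) = √(167.3081) ≈ 12.9348,
  v_1 = u/||u|| ≈ (0.3092, 0.951) (||v_1|| = 1).

λ_1 = 16.3007,  λ_2 = 2.6993;  v_1 ≈ (0.3092, 0.951)


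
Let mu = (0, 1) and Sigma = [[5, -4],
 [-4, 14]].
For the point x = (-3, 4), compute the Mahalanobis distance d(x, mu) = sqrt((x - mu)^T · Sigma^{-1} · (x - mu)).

Step 1 — centre the observation: (x - mu) = (-3, 3).

Step 2 — invert Sigma. det(Sigma) = 5·14 - (-4)² = 54.
  Sigma^{-1} = (1/det) · [[d, -b], [-b, a]] = [[0.2593, 0.0741],
 [0.0741, 0.0926]].

Step 3 — form the quadratic (x - mu)^T · Sigma^{-1} · (x - mu):
  Sigma^{-1} · (x - mu) = (-0.5556, 0.0556).
  (x - mu)^T · [Sigma^{-1} · (x - mu)] = (-3)·(-0.5556) + (3)·(0.0556) = 1.8333.

Step 4 — take square root: d = √(1.8333) ≈ 1.354.

d(x, mu) = √(1.8333) ≈ 1.354


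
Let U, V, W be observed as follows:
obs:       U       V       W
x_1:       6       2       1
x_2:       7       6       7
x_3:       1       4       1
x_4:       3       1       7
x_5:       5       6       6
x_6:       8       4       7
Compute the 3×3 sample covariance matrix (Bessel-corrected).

Step 1 — column means:
  mean(U) = (6 + 7 + 1 + 3 + 5 + 8) / 6 = 30/6 = 5
  mean(V) = (2 + 6 + 4 + 1 + 6 + 4) / 6 = 23/6 = 3.8333
  mean(W) = (1 + 7 + 1 + 7 + 6 + 7) / 6 = 29/6 = 4.8333

Step 2 — sample covariance S[i,j] = (1/(n-1)) · Σ_k (x_{k,i} - mean_i) · (x_{k,j} - mean_j), with n-1 = 5.
  S[U,U] = ((1)·(1) + (2)·(2) + (-4)·(-4) + (-2)·(-2) + (0)·(0) + (3)·(3)) / 5 = 34/5 = 6.8
  S[U,V] = ((1)·(-1.8333) + (2)·(2.1667) + (-4)·(0.1667) + (-2)·(-2.8333) + (0)·(2.1667) + (3)·(0.1667)) / 5 = 8/5 = 1.6
  S[U,W] = ((1)·(-3.8333) + (2)·(2.1667) + (-4)·(-3.8333) + (-2)·(2.1667) + (0)·(1.1667) + (3)·(2.1667)) / 5 = 18/5 = 3.6
  S[V,V] = ((-1.8333)·(-1.8333) + (2.1667)·(2.1667) + (0.1667)·(0.1667) + (-2.8333)·(-2.8333) + (2.1667)·(2.1667) + (0.1667)·(0.1667)) / 5 = 20.8333/5 = 4.1667
  S[V,W] = ((-1.8333)·(-3.8333) + (2.1667)·(2.1667) + (0.1667)·(-3.8333) + (-2.8333)·(2.1667) + (2.1667)·(1.1667) + (0.1667)·(2.1667)) / 5 = 7.8333/5 = 1.5667
  S[W,W] = ((-3.8333)·(-3.8333) + (2.1667)·(2.1667) + (-3.8333)·(-3.8333) + (2.1667)·(2.1667) + (1.1667)·(1.1667) + (2.1667)·(2.1667)) / 5 = 44.8333/5 = 8.9667

S is symmetric (S[j,i] = S[i,j]). Assembling:

S = [[6.8, 1.6, 3.6],
 [1.6, 4.1667, 1.5667],
 [3.6, 1.5667, 8.9667]]


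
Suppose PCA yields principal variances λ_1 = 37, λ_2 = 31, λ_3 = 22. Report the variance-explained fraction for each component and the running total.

Step 1 — total variance = trace(Sigma) = Σ λ_i = 37 + 31 + 22 = 90.

Step 2 — fraction explained by component i = λ_i / Σ λ:
  PC1: 37/90 = 0.4111
  PC2: 31/90 = 0.3444
  PC3: 22/90 = 0.2444

Step 3 — cumulative fraction after k components = (λ_1 + ... + λ_k) / Σ λ:
  k = 1: 37/90 = 0.4111
  k = 2: (37 + 31)/90 = 68/90 = 0.7556
  k = 3: (37 + 31 + 22)/90 = 90/90 = 1

Summary (fraction, with percent):

explained: PC1 0.4111 (41.11%), PC2 0.3444 (34.44%), PC3 0.2444 (24.44%);  cumulative: 0.4111, 0.7556, 1


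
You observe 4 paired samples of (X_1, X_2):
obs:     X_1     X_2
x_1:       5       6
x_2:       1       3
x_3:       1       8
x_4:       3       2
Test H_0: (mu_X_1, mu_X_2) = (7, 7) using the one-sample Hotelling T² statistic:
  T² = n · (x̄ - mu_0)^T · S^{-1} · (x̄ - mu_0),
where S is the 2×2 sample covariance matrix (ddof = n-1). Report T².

Step 1 — sample mean vector:
  mean(X_1) = (5 + 1 + 1 + 3) / 4 = 10/4 = 2.5
  mean(X_2) = (6 + 3 + 8 + 2) / 4 = 19/4 = 4.75
  x̄ = (2.5, 4.75),  deviation x̄ - mu_0 = (2.5, 4.75) - (7, 7) = (-4.5, -2.25).

Step 2 — sample covariance matrix, S[i,j] = (1/(n-1)) · Σ_k (x_{k,i} - mean_i) · (x_{k,j} - mean_j), divisor n-1 = 3:
  S[X_1,X_1] = ((2.5)·(2.5) + (-1.5)·(-1.5) + (-1.5)·(-1.5) + (0.5)·(0.5)) / 3 = 11/3 = 3.6667
  S[X_1,X_2] = ((2.5)·(1.25) + (-1.5)·(-1.75) + (-1.5)·(3.25) + (0.5)·(-2.75)) / 3 = -0.5/3 = -0.1667
  S[X_2,X_2] = ((1.25)·(1.25) + (-1.75)·(-1.75) + (3.25)·(3.25) + (-2.75)·(-2.75)) / 3 = 22.75/3 = 7.5833
  S = [[3.6667, -0.1667],
 [-0.1667, 7.5833]].

Step 3 — invert S. det(S) = 3.6667·7.5833 - (-0.1667)² = 27.7778.
  S^{-1} = (1/det) · [[d, -b], [-b, a]] = [[0.273, 0.006],
 [0.006, 0.132]].

Step 4 — quadratic form (x̄ - mu_0)^T · S^{-1} · (x̄ - mu_0):
  S^{-1} · (x̄ - mu_0) = (-1.242, -0.324),
  (x̄ - mu_0)^T · [...] = (-4.5)·(-1.242) + (-2.25)·(-0.324) = 6.318.

Step 5 — scale by n: T² = 4 · 6.318 = 25.272.

T² ≈ 25.272


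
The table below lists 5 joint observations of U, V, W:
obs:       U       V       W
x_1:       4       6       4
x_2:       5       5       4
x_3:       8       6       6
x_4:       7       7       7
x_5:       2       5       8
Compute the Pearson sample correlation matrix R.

Step 1 — column means:
  mean(U) = (4 + 5 + 8 + 7 + 2) / 5 = 26/5 = 5.2
  mean(V) = (6 + 5 + 6 + 7 + 5) / 5 = 29/5 = 5.8
  mean(W) = (4 + 4 + 6 + 7 + 8) / 5 = 29/5 = 5.8

Step 2 — sample variances and covariances s[i,j] = (1/(n-1)) · Σ_k (x_{k,i} - mean_i) · (x_{k,j} - mean_j), with n-1 = 4:
  s[U,U] = ((-1.2)·(-1.2) + (-0.2)·(-0.2) + (2.8)·(2.8) + (1.8)·(1.8) + (-3.2)·(-3.2)) / 4 = 22.8/4 = 5.7
  s[U,V] = ((-1.2)·(0.2) + (-0.2)·(-0.8) + (2.8)·(0.2) + (1.8)·(1.2) + (-3.2)·(-0.8)) / 4 = 5.2/4 = 1.3
  s[U,W] = ((-1.2)·(-1.8) + (-0.2)·(-1.8) + (2.8)·(0.2) + (1.8)·(1.2) + (-3.2)·(2.2)) / 4 = -1.8/4 = -0.45
  s[V,V] = ((0.2)·(0.2) + (-0.8)·(-0.8) + (0.2)·(0.2) + (1.2)·(1.2) + (-0.8)·(-0.8)) / 4 = 2.8/4 = 0.7
  s[V,W] = ((0.2)·(-1.8) + (-0.8)·(-1.8) + (0.2)·(0.2) + (1.2)·(1.2) + (-0.8)·(2.2)) / 4 = 0.8/4 = 0.2
  s[W,W] = ((-1.8)·(-1.8) + (-1.8)·(-1.8) + (0.2)·(0.2) + (1.2)·(1.2) + (2.2)·(2.2)) / 4 = 12.8/4 = 3.2
  Sample standard deviations s_i = √(s[i,i]):
  s(U) = √(5.7) = 2.3875
  s(V) = √(0.7) = 0.8367
  s(W) = √(3.2) = 1.7889

Step 3 — r_{ij} = s_{ij} / (s_i · s_j):
  r[U,U] = 1 (diagonal).
  r[U,V] = 1.3 / (2.3875 · 0.8367) = 1.3 / 1.9975 = 0.6508
  r[U,W] = -0.45 / (2.3875 · 1.7889) = -0.45 / 4.2708 = -0.1054
  r[V,V] = 1 (diagonal).
  r[V,W] = 0.2 / (0.8367 · 1.7889) = 0.2 / 1.4967 = 0.1336
  r[W,W] = 1 (diagonal).

R is symmetric with unit diagonal. Assembling:

R = [[1, 0.6508, -0.1054],
 [0.6508, 1, 0.1336],
 [-0.1054, 0.1336, 1]]
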